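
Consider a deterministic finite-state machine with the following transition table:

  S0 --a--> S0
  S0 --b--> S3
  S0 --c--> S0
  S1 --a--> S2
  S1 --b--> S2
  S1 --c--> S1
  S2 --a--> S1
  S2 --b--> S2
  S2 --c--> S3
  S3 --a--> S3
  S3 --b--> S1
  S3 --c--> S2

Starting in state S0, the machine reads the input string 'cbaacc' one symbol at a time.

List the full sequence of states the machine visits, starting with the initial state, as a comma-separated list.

Answer: S0, S0, S3, S3, S3, S2, S3

Derivation:
Start: S0
  read 'c': S0 --c--> S0
  read 'b': S0 --b--> S3
  read 'a': S3 --a--> S3
  read 'a': S3 --a--> S3
  read 'c': S3 --c--> S2
  read 'c': S2 --c--> S3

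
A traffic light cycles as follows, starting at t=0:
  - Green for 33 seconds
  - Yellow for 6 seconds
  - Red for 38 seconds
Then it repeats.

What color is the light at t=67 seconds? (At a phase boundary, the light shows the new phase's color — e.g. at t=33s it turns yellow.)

Cycle length = 33 + 6 + 38 = 77s
t = 67, phase_t = 67 mod 77 = 67
67 >= 39 → RED

Answer: red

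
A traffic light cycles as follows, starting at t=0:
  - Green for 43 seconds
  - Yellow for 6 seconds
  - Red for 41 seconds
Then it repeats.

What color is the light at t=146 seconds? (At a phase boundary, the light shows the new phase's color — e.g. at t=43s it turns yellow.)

Cycle length = 43 + 6 + 41 = 90s
t = 146, phase_t = 146 mod 90 = 56
56 >= 49 → RED

Answer: red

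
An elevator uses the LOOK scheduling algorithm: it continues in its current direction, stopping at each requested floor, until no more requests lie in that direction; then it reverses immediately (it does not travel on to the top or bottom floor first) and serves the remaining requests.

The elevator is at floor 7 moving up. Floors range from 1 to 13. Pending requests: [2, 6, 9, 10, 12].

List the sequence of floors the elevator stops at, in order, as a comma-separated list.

Current: 7, moving UP
Serve above first (ascending): [9, 10, 12]
Then reverse, serve below (descending): [6, 2]

Answer: 9, 10, 12, 6, 2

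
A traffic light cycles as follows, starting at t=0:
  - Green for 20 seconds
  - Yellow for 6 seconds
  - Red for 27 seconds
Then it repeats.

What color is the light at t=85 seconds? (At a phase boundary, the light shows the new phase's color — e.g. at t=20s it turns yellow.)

Answer: red

Derivation:
Cycle length = 20 + 6 + 27 = 53s
t = 85, phase_t = 85 mod 53 = 32
32 >= 26 → RED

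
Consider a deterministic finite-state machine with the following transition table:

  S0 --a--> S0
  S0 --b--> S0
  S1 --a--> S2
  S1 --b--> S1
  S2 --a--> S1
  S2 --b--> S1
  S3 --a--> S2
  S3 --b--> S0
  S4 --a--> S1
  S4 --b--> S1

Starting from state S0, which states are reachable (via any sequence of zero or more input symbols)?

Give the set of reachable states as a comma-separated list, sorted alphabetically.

BFS from S0:
  visit S0: S0--a-->S0 (seen), S0--b-->S0 (seen)

Answer: S0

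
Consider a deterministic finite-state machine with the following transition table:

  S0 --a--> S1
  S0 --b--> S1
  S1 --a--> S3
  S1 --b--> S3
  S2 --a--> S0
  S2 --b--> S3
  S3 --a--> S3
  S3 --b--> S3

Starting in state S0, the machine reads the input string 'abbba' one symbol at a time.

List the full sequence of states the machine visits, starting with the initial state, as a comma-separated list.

Start: S0
  read 'a': S0 --a--> S1
  read 'b': S1 --b--> S3
  read 'b': S3 --b--> S3
  read 'b': S3 --b--> S3
  read 'a': S3 --a--> S3

Answer: S0, S1, S3, S3, S3, S3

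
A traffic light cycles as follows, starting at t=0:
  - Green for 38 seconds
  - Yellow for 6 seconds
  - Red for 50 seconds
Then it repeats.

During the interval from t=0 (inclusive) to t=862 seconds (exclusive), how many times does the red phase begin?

Answer: 9

Derivation:
Cycle = 38+6+50 = 94s
red phase starts at t = k*94 + 44 for k=0,1,2,...
Need k*94+44 < 862 → k < 8.702
k ∈ {0, ..., 8} → 9 starts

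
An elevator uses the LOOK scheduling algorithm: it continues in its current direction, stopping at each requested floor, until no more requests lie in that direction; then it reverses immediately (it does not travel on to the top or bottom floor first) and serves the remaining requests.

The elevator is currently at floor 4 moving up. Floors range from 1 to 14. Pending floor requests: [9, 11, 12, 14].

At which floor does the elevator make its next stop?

Answer: 9

Derivation:
Current floor: 4, direction: up
Requests above: [9, 11, 12, 14]
Requests below: []
Moving up and requests lie above → nearest above is min([9, 11, 12, 14]) = 9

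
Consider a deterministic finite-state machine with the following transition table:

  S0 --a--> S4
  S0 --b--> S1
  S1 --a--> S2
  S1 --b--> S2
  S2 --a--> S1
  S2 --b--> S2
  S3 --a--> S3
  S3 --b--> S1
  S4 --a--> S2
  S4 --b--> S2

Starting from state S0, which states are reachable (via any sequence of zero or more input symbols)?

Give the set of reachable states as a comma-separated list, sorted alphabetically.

Answer: S0, S1, S2, S4

Derivation:
BFS from S0:
  visit S0: S0--a-->S4 (new), S0--b-->S1 (new)
  visit S4: S4--a-->S2 (new), S4--b-->S2 (seen)
  visit S1: S1--a-->S2 (seen), S1--b-->S2 (seen)
  visit S2: S2--a-->S1 (seen), S2--b-->S2 (seen)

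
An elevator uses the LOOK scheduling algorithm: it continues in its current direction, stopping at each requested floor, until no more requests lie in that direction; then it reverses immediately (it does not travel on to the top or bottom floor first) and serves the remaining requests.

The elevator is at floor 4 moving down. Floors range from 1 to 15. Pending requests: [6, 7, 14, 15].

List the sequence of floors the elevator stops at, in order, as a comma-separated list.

Current: 4, moving DOWN
Serve below first (descending): []
Then reverse, serve above (ascending): [6, 7, 14, 15]

Answer: 6, 7, 14, 15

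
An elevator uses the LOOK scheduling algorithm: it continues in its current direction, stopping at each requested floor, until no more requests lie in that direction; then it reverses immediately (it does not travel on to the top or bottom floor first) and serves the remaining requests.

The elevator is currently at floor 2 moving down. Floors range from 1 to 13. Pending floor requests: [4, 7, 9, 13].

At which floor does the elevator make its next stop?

Current floor: 2, direction: down
Requests above: [4, 7, 9, 13]
Requests below: []
Moving down but no requests below → reverse; nearest above is min([4, 7, 9, 13]) = 4

Answer: 4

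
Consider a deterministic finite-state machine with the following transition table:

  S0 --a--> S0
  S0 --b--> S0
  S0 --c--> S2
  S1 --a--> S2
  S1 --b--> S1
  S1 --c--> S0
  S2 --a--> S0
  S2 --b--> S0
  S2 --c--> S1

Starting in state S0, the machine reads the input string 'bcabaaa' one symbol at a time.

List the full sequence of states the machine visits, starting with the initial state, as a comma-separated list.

Answer: S0, S0, S2, S0, S0, S0, S0, S0

Derivation:
Start: S0
  read 'b': S0 --b--> S0
  read 'c': S0 --c--> S2
  read 'a': S2 --a--> S0
  read 'b': S0 --b--> S0
  read 'a': S0 --a--> S0
  read 'a': S0 --a--> S0
  read 'a': S0 --a--> S0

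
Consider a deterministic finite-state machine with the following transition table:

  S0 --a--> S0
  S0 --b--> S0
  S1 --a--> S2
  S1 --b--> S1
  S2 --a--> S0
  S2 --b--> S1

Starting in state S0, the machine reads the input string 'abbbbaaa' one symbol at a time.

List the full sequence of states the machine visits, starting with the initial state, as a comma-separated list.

Answer: S0, S0, S0, S0, S0, S0, S0, S0, S0

Derivation:
Start: S0
  read 'a': S0 --a--> S0
  read 'b': S0 --b--> S0
  read 'b': S0 --b--> S0
  read 'b': S0 --b--> S0
  read 'b': S0 --b--> S0
  read 'a': S0 --a--> S0
  read 'a': S0 --a--> S0
  read 'a': S0 --a--> S0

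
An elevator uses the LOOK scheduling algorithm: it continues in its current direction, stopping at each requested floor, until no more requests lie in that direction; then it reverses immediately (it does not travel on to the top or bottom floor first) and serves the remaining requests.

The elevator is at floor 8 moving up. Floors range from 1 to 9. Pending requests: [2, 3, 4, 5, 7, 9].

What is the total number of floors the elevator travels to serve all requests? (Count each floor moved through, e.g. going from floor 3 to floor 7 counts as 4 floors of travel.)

Answer: 8

Derivation:
Start at floor 8 moving up, LOOK stop order: [9, 7, 5, 4, 3, 2]
  8 → 9: |9-8| = 1, total = 1
  9 → 7: |7-9| = 2, total = 3
  7 → 5: |5-7| = 2, total = 5
  5 → 4: |4-5| = 1, total = 6
  4 → 3: |3-4| = 1, total = 7
  3 → 2: |2-3| = 1, total = 8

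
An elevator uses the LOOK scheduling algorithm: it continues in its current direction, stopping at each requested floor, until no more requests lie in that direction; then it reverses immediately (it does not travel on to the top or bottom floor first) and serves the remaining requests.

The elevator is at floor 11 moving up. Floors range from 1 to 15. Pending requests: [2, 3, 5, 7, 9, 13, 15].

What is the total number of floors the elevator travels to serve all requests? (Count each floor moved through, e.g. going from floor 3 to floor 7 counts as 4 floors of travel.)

Answer: 17

Derivation:
Start at floor 11 moving up, LOOK stop order: [13, 15, 9, 7, 5, 3, 2]
  11 → 13: |13-11| = 2, total = 2
  13 → 15: |15-13| = 2, total = 4
  15 → 9: |9-15| = 6, total = 10
  9 → 7: |7-9| = 2, total = 12
  7 → 5: |5-7| = 2, total = 14
  5 → 3: |3-5| = 2, total = 16
  3 → 2: |2-3| = 1, total = 17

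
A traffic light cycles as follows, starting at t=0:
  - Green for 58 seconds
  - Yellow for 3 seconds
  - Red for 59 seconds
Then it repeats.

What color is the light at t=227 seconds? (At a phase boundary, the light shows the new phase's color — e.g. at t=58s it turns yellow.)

Answer: red

Derivation:
Cycle length = 58 + 3 + 59 = 120s
t = 227, phase_t = 227 mod 120 = 107
107 >= 61 → RED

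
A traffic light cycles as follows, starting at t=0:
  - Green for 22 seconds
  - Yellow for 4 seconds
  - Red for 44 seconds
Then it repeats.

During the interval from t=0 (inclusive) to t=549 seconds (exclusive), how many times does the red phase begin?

Answer: 8

Derivation:
Cycle = 22+4+44 = 70s
red phase starts at t = k*70 + 26 for k=0,1,2,...
Need k*70+26 < 549 → k < 7.471
k ∈ {0, ..., 7} → 8 starts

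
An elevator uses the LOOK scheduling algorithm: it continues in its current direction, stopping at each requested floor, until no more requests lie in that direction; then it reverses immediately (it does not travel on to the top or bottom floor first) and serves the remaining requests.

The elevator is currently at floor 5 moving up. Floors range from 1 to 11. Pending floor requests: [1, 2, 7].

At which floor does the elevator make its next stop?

Answer: 7

Derivation:
Current floor: 5, direction: up
Requests above: [7]
Requests below: [1, 2]
Moving up and requests lie above → nearest above is min([7]) = 7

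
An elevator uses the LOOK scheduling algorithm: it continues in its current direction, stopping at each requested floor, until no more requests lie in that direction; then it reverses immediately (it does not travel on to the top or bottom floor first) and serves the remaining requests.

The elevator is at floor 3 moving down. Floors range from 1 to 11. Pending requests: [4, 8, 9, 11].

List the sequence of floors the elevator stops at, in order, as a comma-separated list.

Answer: 4, 8, 9, 11

Derivation:
Current: 3, moving DOWN
Serve below first (descending): []
Then reverse, serve above (ascending): [4, 8, 9, 11]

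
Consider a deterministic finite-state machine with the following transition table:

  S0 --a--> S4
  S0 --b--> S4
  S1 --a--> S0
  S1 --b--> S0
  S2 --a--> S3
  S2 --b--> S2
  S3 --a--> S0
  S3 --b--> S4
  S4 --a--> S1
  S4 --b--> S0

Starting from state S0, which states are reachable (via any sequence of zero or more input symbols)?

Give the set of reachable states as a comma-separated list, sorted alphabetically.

Answer: S0, S1, S4

Derivation:
BFS from S0:
  visit S0: S0--a-->S4 (new), S0--b-->S4 (seen)
  visit S4: S4--a-->S1 (new), S4--b-->S0 (seen)
  visit S1: S1--a-->S0 (seen), S1--b-->S0 (seen)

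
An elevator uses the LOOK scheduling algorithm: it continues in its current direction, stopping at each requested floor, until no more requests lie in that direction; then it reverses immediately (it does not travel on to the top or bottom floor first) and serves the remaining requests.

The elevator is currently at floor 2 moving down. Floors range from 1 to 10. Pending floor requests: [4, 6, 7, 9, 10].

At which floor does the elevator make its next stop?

Answer: 4

Derivation:
Current floor: 2, direction: down
Requests above: [4, 6, 7, 9, 10]
Requests below: []
Moving down but no requests below → reverse; nearest above is min([4, 6, 7, 9, 10]) = 4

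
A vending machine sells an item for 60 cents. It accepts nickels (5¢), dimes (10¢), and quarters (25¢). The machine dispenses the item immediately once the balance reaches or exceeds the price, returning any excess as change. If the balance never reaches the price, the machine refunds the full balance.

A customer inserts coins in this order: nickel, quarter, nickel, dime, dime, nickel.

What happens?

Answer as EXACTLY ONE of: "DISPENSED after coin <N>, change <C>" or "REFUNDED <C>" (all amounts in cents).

Price: 60¢
Coin 1 (nickel, 5¢): balance = 5¢
Coin 2 (quarter, 25¢): balance = 30¢
Coin 3 (nickel, 5¢): balance = 35¢
Coin 4 (dime, 10¢): balance = 45¢
Coin 5 (dime, 10¢): balance = 55¢
Coin 6 (nickel, 5¢): balance = 60¢
  → balance >= price → DISPENSE, change = 60 - 60 = 0¢

Answer: DISPENSED after coin 6, change 0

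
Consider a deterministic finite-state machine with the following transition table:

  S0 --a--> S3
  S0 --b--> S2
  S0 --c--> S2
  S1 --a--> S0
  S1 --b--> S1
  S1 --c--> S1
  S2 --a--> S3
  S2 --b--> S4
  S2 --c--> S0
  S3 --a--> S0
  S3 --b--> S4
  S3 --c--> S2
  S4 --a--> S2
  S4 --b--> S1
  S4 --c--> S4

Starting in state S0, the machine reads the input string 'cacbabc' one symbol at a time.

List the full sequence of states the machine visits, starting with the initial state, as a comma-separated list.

Answer: S0, S2, S3, S2, S4, S2, S4, S4

Derivation:
Start: S0
  read 'c': S0 --c--> S2
  read 'a': S2 --a--> S3
  read 'c': S3 --c--> S2
  read 'b': S2 --b--> S4
  read 'a': S4 --a--> S2
  read 'b': S2 --b--> S4
  read 'c': S4 --c--> S4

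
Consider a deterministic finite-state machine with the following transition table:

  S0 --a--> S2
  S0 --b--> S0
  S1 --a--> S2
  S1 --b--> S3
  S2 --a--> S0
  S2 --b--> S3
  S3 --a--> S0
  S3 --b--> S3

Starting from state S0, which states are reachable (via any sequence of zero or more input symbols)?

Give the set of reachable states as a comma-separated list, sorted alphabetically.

BFS from S0:
  visit S0: S0--a-->S2 (new), S0--b-->S0 (seen)
  visit S2: S2--a-->S0 (seen), S2--b-->S3 (new)
  visit S3: S3--a-->S0 (seen), S3--b-->S3 (seen)

Answer: S0, S2, S3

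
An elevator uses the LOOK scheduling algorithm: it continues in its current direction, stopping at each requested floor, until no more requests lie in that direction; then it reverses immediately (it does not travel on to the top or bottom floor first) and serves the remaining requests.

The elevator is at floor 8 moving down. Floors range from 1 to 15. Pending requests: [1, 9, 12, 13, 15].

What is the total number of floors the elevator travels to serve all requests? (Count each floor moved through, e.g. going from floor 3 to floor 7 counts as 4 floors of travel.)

Answer: 21

Derivation:
Start at floor 8 moving down, LOOK stop order: [1, 9, 12, 13, 15]
  8 → 1: |1-8| = 7, total = 7
  1 → 9: |9-1| = 8, total = 15
  9 → 12: |12-9| = 3, total = 18
  12 → 13: |13-12| = 1, total = 19
  13 → 15: |15-13| = 2, total = 21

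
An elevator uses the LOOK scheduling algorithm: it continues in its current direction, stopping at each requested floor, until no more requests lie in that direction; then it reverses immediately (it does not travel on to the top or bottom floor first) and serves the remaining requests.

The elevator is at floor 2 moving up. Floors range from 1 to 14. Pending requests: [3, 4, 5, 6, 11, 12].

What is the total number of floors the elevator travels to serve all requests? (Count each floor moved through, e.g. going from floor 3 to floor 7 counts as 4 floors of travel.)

Start at floor 2 moving up, LOOK stop order: [3, 4, 5, 6, 11, 12]
  2 → 3: |3-2| = 1, total = 1
  3 → 4: |4-3| = 1, total = 2
  4 → 5: |5-4| = 1, total = 3
  5 → 6: |6-5| = 1, total = 4
  6 → 11: |11-6| = 5, total = 9
  11 → 12: |12-11| = 1, total = 10

Answer: 10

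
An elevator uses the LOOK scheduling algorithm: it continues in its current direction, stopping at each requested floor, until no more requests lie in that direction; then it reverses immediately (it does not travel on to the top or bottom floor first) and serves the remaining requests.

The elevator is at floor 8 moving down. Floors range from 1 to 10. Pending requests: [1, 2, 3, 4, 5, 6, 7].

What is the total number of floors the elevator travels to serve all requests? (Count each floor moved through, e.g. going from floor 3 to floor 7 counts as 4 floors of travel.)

Answer: 7

Derivation:
Start at floor 8 moving down, LOOK stop order: [7, 6, 5, 4, 3, 2, 1]
  8 → 7: |7-8| = 1, total = 1
  7 → 6: |6-7| = 1, total = 2
  6 → 5: |5-6| = 1, total = 3
  5 → 4: |4-5| = 1, total = 4
  4 → 3: |3-4| = 1, total = 5
  3 → 2: |2-3| = 1, total = 6
  2 → 1: |1-2| = 1, total = 7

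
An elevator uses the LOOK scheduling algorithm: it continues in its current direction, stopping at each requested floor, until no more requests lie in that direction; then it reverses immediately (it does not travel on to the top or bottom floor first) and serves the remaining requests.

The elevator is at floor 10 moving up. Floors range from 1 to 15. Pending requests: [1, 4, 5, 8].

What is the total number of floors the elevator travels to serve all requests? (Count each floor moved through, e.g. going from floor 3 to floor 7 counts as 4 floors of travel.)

Answer: 9

Derivation:
Start at floor 10 moving up, LOOK stop order: [8, 5, 4, 1]
  10 → 8: |8-10| = 2, total = 2
  8 → 5: |5-8| = 3, total = 5
  5 → 4: |4-5| = 1, total = 6
  4 → 1: |1-4| = 3, total = 9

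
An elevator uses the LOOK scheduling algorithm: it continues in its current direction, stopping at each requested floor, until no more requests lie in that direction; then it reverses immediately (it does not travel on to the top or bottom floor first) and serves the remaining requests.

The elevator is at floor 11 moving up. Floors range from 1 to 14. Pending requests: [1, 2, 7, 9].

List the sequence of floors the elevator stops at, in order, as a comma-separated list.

Answer: 9, 7, 2, 1

Derivation:
Current: 11, moving UP
Serve above first (ascending): []
Then reverse, serve below (descending): [9, 7, 2, 1]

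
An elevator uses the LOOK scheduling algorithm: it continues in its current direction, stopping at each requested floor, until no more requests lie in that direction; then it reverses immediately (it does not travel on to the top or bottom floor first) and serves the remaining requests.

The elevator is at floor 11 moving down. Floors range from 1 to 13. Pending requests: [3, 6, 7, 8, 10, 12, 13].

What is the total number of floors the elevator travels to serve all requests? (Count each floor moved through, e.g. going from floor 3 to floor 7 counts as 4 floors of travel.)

Start at floor 11 moving down, LOOK stop order: [10, 8, 7, 6, 3, 12, 13]
  11 → 10: |10-11| = 1, total = 1
  10 → 8: |8-10| = 2, total = 3
  8 → 7: |7-8| = 1, total = 4
  7 → 6: |6-7| = 1, total = 5
  6 → 3: |3-6| = 3, total = 8
  3 → 12: |12-3| = 9, total = 17
  12 → 13: |13-12| = 1, total = 18

Answer: 18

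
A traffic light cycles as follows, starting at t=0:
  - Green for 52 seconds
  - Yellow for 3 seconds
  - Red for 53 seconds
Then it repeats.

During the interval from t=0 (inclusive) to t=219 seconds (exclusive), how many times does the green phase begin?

Answer: 3

Derivation:
Cycle = 52+3+53 = 108s
green phase starts at t = k*108 + 0 for k=0,1,2,...
Need k*108+0 < 219 → k < 2.028
k ∈ {0, ..., 2} → 3 starts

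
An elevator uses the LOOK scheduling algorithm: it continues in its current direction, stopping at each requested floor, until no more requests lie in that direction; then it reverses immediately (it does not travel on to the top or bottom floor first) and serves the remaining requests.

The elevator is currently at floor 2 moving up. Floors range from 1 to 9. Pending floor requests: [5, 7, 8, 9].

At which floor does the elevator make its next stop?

Answer: 5

Derivation:
Current floor: 2, direction: up
Requests above: [5, 7, 8, 9]
Requests below: []
Moving up and requests lie above → nearest above is min([5, 7, 8, 9]) = 5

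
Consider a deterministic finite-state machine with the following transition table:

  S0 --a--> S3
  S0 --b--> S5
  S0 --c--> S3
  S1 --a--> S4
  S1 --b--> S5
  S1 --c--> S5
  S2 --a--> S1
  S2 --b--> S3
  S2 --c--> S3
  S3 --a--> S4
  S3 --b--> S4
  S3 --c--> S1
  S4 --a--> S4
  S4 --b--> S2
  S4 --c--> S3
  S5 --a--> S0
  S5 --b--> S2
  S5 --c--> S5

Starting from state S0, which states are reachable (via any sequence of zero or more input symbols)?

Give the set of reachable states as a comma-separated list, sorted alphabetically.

BFS from S0:
  visit S0: S0--a-->S3 (new), S0--b-->S5 (new), S0--c-->S3 (seen)
  visit S3: S3--a-->S4 (new), S3--b-->S4 (seen), S3--c-->S1 (new)
  visit S5: S5--a-->S0 (seen), S5--b-->S2 (new), S5--c-->S5 (seen)
  visit S4: S4--a-->S4 (seen), S4--b-->S2 (seen), S4--c-->S3 (seen)
  visit S1: S1--a-->S4 (seen), S1--b-->S5 (seen), S1--c-->S5 (seen)
  visit S2: S2--a-->S1 (seen), S2--b-->S3 (seen), S2--c-->S3 (seen)

Answer: S0, S1, S2, S3, S4, S5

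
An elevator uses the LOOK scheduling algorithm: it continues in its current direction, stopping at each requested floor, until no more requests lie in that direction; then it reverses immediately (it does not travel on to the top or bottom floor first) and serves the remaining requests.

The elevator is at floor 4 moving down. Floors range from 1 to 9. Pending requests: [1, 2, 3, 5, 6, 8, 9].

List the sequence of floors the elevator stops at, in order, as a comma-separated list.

Current: 4, moving DOWN
Serve below first (descending): [3, 2, 1]
Then reverse, serve above (ascending): [5, 6, 8, 9]

Answer: 3, 2, 1, 5, 6, 8, 9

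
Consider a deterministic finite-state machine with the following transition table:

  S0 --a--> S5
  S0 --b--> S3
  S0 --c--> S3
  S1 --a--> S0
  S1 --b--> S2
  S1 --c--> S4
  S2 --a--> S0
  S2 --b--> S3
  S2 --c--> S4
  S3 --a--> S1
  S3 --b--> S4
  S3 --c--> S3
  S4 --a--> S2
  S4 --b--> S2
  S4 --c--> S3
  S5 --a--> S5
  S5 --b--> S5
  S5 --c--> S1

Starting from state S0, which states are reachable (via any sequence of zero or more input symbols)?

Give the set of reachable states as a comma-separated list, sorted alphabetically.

BFS from S0:
  visit S0: S0--a-->S5 (new), S0--b-->S3 (new), S0--c-->S3 (seen)
  visit S5: S5--a-->S5 (seen), S5--b-->S5 (seen), S5--c-->S1 (new)
  visit S3: S3--a-->S1 (seen), S3--b-->S4 (new), S3--c-->S3 (seen)
  visit S1: S1--a-->S0 (seen), S1--b-->S2 (new), S1--c-->S4 (seen)
  visit S4: S4--a-->S2 (seen), S4--b-->S2 (seen), S4--c-->S3 (seen)
  visit S2: S2--a-->S0 (seen), S2--b-->S3 (seen), S2--c-->S4 (seen)

Answer: S0, S1, S2, S3, S4, S5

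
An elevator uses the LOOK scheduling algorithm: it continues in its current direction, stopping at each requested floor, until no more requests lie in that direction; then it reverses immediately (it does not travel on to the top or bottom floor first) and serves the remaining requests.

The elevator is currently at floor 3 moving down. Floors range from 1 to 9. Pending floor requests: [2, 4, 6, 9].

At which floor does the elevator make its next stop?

Current floor: 3, direction: down
Requests above: [4, 6, 9]
Requests below: [2]
Moving down and requests lie below → nearest below is max([2]) = 2

Answer: 2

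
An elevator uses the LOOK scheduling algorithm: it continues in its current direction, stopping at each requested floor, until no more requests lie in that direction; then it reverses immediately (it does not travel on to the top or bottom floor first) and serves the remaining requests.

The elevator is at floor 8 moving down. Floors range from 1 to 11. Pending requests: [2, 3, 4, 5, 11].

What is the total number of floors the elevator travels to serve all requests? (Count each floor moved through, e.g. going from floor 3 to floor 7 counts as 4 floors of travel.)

Start at floor 8 moving down, LOOK stop order: [5, 4, 3, 2, 11]
  8 → 5: |5-8| = 3, total = 3
  5 → 4: |4-5| = 1, total = 4
  4 → 3: |3-4| = 1, total = 5
  3 → 2: |2-3| = 1, total = 6
  2 → 11: |11-2| = 9, total = 15

Answer: 15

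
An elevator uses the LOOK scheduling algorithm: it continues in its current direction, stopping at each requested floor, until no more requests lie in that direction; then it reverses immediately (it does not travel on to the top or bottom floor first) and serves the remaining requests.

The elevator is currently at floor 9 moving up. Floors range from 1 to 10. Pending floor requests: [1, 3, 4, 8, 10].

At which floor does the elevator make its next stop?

Answer: 10

Derivation:
Current floor: 9, direction: up
Requests above: [10]
Requests below: [1, 3, 4, 8]
Moving up and requests lie above → nearest above is min([10]) = 10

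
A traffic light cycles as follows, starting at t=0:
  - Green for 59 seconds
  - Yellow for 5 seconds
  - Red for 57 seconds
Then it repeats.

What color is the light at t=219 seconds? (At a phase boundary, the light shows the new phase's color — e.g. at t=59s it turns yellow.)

Answer: red

Derivation:
Cycle length = 59 + 5 + 57 = 121s
t = 219, phase_t = 219 mod 121 = 98
98 >= 64 → RED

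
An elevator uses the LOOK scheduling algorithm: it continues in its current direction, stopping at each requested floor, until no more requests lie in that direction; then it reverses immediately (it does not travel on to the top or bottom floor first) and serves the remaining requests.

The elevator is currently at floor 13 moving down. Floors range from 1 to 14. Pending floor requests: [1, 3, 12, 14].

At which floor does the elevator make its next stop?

Answer: 12

Derivation:
Current floor: 13, direction: down
Requests above: [14]
Requests below: [1, 3, 12]
Moving down and requests lie below → nearest below is max([1, 3, 12]) = 12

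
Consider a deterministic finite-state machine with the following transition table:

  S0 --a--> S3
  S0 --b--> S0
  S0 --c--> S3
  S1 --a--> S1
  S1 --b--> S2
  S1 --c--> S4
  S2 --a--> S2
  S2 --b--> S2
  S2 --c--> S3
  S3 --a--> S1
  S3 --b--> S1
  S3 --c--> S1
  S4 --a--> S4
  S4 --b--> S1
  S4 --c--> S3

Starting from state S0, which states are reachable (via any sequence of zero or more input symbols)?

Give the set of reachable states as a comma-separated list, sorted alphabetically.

Answer: S0, S1, S2, S3, S4

Derivation:
BFS from S0:
  visit S0: S0--a-->S3 (new), S0--b-->S0 (seen), S0--c-->S3 (seen)
  visit S3: S3--a-->S1 (new), S3--b-->S1 (seen), S3--c-->S1 (seen)
  visit S1: S1--a-->S1 (seen), S1--b-->S2 (new), S1--c-->S4 (new)
  visit S2: S2--a-->S2 (seen), S2--b-->S2 (seen), S2--c-->S3 (seen)
  visit S4: S4--a-->S4 (seen), S4--b-->S1 (seen), S4--c-->S3 (seen)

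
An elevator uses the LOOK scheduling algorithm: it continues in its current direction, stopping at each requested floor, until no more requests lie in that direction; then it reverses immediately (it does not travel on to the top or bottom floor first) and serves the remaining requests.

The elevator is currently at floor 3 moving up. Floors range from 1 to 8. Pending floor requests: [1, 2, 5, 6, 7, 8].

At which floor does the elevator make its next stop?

Answer: 5

Derivation:
Current floor: 3, direction: up
Requests above: [5, 6, 7, 8]
Requests below: [1, 2]
Moving up and requests lie above → nearest above is min([5, 6, 7, 8]) = 5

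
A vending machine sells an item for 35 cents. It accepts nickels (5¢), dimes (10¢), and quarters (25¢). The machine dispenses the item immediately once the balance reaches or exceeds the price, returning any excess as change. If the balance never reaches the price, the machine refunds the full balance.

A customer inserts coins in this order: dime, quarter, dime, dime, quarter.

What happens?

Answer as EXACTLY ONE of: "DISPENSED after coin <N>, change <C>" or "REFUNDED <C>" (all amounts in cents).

Price: 35¢
Coin 1 (dime, 10¢): balance = 10¢
Coin 2 (quarter, 25¢): balance = 35¢
  → balance >= price → DISPENSE, change = 35 - 35 = 0¢

Answer: DISPENSED after coin 2, change 0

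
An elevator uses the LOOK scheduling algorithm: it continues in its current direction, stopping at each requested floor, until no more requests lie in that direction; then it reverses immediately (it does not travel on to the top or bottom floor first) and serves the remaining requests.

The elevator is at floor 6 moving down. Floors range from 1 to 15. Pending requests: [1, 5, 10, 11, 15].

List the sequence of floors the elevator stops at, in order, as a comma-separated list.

Answer: 5, 1, 10, 11, 15

Derivation:
Current: 6, moving DOWN
Serve below first (descending): [5, 1]
Then reverse, serve above (ascending): [10, 11, 15]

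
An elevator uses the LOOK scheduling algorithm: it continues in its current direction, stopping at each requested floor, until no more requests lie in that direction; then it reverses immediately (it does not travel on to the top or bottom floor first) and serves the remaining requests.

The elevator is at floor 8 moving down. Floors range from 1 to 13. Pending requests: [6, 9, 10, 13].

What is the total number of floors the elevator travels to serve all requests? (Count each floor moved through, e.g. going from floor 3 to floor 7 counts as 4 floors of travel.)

Start at floor 8 moving down, LOOK stop order: [6, 9, 10, 13]
  8 → 6: |6-8| = 2, total = 2
  6 → 9: |9-6| = 3, total = 5
  9 → 10: |10-9| = 1, total = 6
  10 → 13: |13-10| = 3, total = 9

Answer: 9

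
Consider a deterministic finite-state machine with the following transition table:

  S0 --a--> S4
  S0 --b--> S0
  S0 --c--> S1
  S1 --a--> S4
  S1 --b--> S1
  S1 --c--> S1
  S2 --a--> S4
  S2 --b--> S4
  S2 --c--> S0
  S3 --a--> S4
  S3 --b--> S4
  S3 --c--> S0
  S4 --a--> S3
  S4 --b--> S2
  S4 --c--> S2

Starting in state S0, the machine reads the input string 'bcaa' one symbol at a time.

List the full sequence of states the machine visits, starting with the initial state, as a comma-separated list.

Start: S0
  read 'b': S0 --b--> S0
  read 'c': S0 --c--> S1
  read 'a': S1 --a--> S4
  read 'a': S4 --a--> S3

Answer: S0, S0, S1, S4, S3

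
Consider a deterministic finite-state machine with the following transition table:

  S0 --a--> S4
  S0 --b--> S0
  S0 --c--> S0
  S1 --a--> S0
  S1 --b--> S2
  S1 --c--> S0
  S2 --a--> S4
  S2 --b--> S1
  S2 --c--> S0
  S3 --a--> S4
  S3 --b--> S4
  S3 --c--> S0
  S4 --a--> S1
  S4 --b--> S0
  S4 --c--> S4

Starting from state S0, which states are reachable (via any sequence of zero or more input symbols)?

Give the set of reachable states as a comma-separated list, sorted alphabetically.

Answer: S0, S1, S2, S4

Derivation:
BFS from S0:
  visit S0: S0--a-->S4 (new), S0--b-->S0 (seen), S0--c-->S0 (seen)
  visit S4: S4--a-->S1 (new), S4--b-->S0 (seen), S4--c-->S4 (seen)
  visit S1: S1--a-->S0 (seen), S1--b-->S2 (new), S1--c-->S0 (seen)
  visit S2: S2--a-->S4 (seen), S2--b-->S1 (seen), S2--c-->S0 (seen)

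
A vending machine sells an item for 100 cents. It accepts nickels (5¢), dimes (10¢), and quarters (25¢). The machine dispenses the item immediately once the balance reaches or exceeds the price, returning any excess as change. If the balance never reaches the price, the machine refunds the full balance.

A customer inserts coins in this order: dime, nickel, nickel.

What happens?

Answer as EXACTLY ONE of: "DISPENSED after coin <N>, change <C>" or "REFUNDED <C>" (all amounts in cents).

Price: 100¢
Coin 1 (dime, 10¢): balance = 10¢
Coin 2 (nickel, 5¢): balance = 15¢
Coin 3 (nickel, 5¢): balance = 20¢
All coins inserted, balance 20¢ < price 100¢ → REFUND 20¢

Answer: REFUNDED 20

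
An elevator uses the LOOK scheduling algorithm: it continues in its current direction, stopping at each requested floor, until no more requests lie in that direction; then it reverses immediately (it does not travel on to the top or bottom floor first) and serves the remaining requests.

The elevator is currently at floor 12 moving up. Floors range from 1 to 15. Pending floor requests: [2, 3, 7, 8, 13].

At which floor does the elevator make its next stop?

Current floor: 12, direction: up
Requests above: [13]
Requests below: [2, 3, 7, 8]
Moving up and requests lie above → nearest above is min([13]) = 13

Answer: 13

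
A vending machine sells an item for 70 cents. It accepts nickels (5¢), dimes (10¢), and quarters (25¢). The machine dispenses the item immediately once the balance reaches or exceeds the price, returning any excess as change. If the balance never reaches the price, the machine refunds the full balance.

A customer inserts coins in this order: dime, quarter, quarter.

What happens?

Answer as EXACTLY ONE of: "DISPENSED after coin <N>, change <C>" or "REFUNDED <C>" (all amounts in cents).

Answer: REFUNDED 60

Derivation:
Price: 70¢
Coin 1 (dime, 10¢): balance = 10¢
Coin 2 (quarter, 25¢): balance = 35¢
Coin 3 (quarter, 25¢): balance = 60¢
All coins inserted, balance 60¢ < price 70¢ → REFUND 60¢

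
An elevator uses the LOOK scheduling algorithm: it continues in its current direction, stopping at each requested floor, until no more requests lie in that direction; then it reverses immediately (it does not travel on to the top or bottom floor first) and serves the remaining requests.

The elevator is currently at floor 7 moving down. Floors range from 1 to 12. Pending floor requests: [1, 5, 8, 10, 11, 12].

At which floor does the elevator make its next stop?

Current floor: 7, direction: down
Requests above: [8, 10, 11, 12]
Requests below: [1, 5]
Moving down and requests lie below → nearest below is max([1, 5]) = 5

Answer: 5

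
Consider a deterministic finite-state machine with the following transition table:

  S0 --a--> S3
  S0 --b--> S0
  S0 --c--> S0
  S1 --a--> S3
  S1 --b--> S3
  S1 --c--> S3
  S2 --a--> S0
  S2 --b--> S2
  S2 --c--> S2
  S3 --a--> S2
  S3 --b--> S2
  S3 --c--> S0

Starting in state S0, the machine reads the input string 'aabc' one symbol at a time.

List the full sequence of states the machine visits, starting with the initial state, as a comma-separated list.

Start: S0
  read 'a': S0 --a--> S3
  read 'a': S3 --a--> S2
  read 'b': S2 --b--> S2
  read 'c': S2 --c--> S2

Answer: S0, S3, S2, S2, S2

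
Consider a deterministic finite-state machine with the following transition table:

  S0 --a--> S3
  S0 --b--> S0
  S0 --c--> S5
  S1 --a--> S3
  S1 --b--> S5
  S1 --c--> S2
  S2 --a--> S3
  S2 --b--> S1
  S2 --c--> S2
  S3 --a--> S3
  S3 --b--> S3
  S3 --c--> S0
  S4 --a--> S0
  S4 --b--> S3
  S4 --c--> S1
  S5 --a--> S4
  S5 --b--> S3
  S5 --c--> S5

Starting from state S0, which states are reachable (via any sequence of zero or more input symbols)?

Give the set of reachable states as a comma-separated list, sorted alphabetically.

Answer: S0, S1, S2, S3, S4, S5

Derivation:
BFS from S0:
  visit S0: S0--a-->S3 (new), S0--b-->S0 (seen), S0--c-->S5 (new)
  visit S3: S3--a-->S3 (seen), S3--b-->S3 (seen), S3--c-->S0 (seen)
  visit S5: S5--a-->S4 (new), S5--b-->S3 (seen), S5--c-->S5 (seen)
  visit S4: S4--a-->S0 (seen), S4--b-->S3 (seen), S4--c-->S1 (new)
  visit S1: S1--a-->S3 (seen), S1--b-->S5 (seen), S1--c-->S2 (new)
  visit S2: S2--a-->S3 (seen), S2--b-->S1 (seen), S2--c-->S2 (seen)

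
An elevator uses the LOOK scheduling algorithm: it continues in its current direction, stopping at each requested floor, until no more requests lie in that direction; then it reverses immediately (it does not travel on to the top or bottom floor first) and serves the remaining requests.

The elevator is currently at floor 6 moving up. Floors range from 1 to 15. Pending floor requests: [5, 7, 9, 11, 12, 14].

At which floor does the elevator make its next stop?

Current floor: 6, direction: up
Requests above: [7, 9, 11, 12, 14]
Requests below: [5]
Moving up and requests lie above → nearest above is min([7, 9, 11, 12, 14]) = 7

Answer: 7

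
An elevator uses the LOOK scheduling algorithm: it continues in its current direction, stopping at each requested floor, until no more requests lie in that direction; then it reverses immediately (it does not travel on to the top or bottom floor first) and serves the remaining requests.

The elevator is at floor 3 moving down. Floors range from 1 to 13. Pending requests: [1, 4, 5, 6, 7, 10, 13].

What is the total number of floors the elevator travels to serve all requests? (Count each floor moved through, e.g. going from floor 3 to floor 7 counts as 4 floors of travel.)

Start at floor 3 moving down, LOOK stop order: [1, 4, 5, 6, 7, 10, 13]
  3 → 1: |1-3| = 2, total = 2
  1 → 4: |4-1| = 3, total = 5
  4 → 5: |5-4| = 1, total = 6
  5 → 6: |6-5| = 1, total = 7
  6 → 7: |7-6| = 1, total = 8
  7 → 10: |10-7| = 3, total = 11
  10 → 13: |13-10| = 3, total = 14

Answer: 14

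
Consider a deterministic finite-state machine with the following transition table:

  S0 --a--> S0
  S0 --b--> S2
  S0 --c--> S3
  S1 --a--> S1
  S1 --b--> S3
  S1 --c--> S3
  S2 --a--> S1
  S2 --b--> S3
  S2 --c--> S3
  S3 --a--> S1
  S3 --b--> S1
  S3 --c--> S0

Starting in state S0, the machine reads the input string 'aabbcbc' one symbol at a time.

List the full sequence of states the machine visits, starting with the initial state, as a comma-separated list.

Start: S0
  read 'a': S0 --a--> S0
  read 'a': S0 --a--> S0
  read 'b': S0 --b--> S2
  read 'b': S2 --b--> S3
  read 'c': S3 --c--> S0
  read 'b': S0 --b--> S2
  read 'c': S2 --c--> S3

Answer: S0, S0, S0, S2, S3, S0, S2, S3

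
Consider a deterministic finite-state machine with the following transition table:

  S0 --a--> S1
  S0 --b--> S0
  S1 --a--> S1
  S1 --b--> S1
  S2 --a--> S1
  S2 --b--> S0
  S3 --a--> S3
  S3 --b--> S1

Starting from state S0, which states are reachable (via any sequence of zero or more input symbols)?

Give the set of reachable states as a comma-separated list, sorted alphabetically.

Answer: S0, S1

Derivation:
BFS from S0:
  visit S0: S0--a-->S1 (new), S0--b-->S0 (seen)
  visit S1: S1--a-->S1 (seen), S1--b-->S1 (seen)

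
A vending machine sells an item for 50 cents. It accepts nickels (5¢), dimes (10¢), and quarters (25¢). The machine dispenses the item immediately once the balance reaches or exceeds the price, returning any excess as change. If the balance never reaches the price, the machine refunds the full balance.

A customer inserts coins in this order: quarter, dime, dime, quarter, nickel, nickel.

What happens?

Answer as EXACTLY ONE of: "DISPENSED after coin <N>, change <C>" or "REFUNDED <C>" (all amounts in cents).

Answer: DISPENSED after coin 4, change 20

Derivation:
Price: 50¢
Coin 1 (quarter, 25¢): balance = 25¢
Coin 2 (dime, 10¢): balance = 35¢
Coin 3 (dime, 10¢): balance = 45¢
Coin 4 (quarter, 25¢): balance = 70¢
  → balance >= price → DISPENSE, change = 70 - 50 = 20¢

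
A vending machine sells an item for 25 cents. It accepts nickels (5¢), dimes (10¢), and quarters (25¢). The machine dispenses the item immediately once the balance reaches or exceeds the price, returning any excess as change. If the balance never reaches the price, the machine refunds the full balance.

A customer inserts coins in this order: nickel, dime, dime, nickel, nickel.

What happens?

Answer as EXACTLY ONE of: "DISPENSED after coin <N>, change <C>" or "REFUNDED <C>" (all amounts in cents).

Answer: DISPENSED after coin 3, change 0

Derivation:
Price: 25¢
Coin 1 (nickel, 5¢): balance = 5¢
Coin 2 (dime, 10¢): balance = 15¢
Coin 3 (dime, 10¢): balance = 25¢
  → balance >= price → DISPENSE, change = 25 - 25 = 0¢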